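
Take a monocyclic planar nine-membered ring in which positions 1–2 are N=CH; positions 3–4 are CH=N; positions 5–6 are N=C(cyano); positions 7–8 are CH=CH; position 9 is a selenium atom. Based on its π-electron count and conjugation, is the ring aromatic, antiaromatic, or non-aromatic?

Aromatic

The p orbitals form a continuous loop: each doubly-bonded ring atom is sp² with one p-orbital electron; each sp² =N– keeps its lone pair in-plane and puts one electron into the π system; the selenium donates one lone pair from its p orbital. The ring is fully conjugated.
Adding the contributions, 4 × 2 = 8 from the double-bond units + 2 from the Se atom = 10.
10 = 4(2) + 2, which satisfies Hückel's 4n+2 rule.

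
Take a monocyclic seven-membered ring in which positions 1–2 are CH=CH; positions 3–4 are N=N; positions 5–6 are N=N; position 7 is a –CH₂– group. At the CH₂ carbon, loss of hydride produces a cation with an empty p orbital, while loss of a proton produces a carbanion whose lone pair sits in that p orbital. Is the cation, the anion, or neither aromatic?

The cation

Both ions have a continuous loop of p orbitals — each ring atom is sp².
Cation: 3 × 2 + 0 = 6 π electrons → 4(1)+2, aromatic.
Anion: 3 × 2 + 2 = 8 π electrons → 4(2), antiaromatic.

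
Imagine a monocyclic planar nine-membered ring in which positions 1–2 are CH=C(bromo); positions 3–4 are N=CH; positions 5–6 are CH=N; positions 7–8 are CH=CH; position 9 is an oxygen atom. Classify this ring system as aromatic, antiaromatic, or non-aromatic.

Every ring atom contributes a p orbital perpendicular to the ring (every atom in a ring double bond is sp² and brings one electron to the p orbital; each sp² =N– keeps its lone pair in-plane and puts one electron into the π system; the oxygen donates one lone pair from its p orbital), so the π system is cyclic and fully conjugated.
Tallying contributions gives 4 × 2 = 8 from the double-bond units + 2 from the O atom = 10.
Since 10 = 4·2 + 2, the ring meets the 4n+2 criterion.

Aromatic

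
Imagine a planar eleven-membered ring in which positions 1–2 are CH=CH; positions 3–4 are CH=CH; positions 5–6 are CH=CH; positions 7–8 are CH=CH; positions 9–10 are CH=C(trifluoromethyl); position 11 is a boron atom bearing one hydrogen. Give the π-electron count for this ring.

Every ring atom contributes a p orbital perpendicular to the ring (the double-bond atoms are sp², each contributing one p electron; the boron has an empty p orbital), so the π system is cyclic and fully conjugated.
Counting π electrons: 5 × 2 = 10 from the double-bond units + 0 from the BH atom = 10.

10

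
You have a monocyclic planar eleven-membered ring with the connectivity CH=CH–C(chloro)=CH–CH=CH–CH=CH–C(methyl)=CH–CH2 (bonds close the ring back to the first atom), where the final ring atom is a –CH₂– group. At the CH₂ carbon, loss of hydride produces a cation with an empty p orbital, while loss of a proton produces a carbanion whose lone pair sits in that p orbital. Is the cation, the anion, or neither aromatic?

The cation

Once that carbon is sp², every ring atom has a p orbital and both ions are fully conjugated.
Cation: 5 × 2 + 0 = 10 π electrons → 4(2)+2, aromatic.
Anion: 5 × 2 + 2 = 12 π electrons → 4(3), antiaromatic.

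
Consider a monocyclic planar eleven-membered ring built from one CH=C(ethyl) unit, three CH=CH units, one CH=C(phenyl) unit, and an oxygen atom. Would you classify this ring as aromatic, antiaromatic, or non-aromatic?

The p orbitals form a continuous loop: the double-bond atoms are sp², each contributing one p electron; the oxygen donates one lone pair from its p orbital. The ring is fully conjugated.
Adding the contributions, 5 × 2 = 10 from the double-bond units + 2 from the O atom = 12.
12 = 4(3); a planar, fully conjugated 4n system is antiaromatic.

Antiaromatic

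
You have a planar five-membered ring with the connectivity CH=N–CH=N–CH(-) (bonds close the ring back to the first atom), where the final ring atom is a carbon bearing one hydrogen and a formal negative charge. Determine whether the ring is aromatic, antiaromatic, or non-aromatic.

All ring atoms are sp² and supply a p orbital to the ring (every atom in a ring double bond is sp² and brings one electron to the p orbital; each sp² =N– keeps its lone pair in-plane and puts one electron into the π system; the carbanion's lone pair occupies the p orbital); the conjugation is uninterrupted.
Tallying contributions gives 2 × 2 = 4 from the double-bond units + 2 from the CH(-) atom = 6.
6 = 4(1) + 2, which satisfies Hückel's 4n+2 rule.

Aromatic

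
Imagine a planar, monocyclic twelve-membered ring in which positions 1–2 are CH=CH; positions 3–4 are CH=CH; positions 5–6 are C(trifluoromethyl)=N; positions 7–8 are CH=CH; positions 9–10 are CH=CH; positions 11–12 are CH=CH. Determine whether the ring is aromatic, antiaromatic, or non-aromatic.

Antiaromatic

The p orbitals form a continuous loop: each doubly-bonded ring atom is sp² with one p-orbital electron; each =N– nitrogen is pyridine-type (lone pair in the sp² plane, one electron in the p orbital). The ring is fully conjugated.
π-electron count: 6 × 2 = 12 from the 6 double-bond units.
12 = 4(3); a planar, fully conjugated 4n system is antiaromatic.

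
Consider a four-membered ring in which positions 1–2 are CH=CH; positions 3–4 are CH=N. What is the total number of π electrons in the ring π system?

4

All ring atoms are sp² and supply a p orbital to the ring (every atom in a ring double bond is sp² and brings one electron to the p orbital; each =N– nitrogen is pyridine-type (lone pair in the sp² plane, one electron in the p orbital)); the conjugation is uninterrupted.
π-electron count: 2 × 2 = 4 from the 2 double-bond units.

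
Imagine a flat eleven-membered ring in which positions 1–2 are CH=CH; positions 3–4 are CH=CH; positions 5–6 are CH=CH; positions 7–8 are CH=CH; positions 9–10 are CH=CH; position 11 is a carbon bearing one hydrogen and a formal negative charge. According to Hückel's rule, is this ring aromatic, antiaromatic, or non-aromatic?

All ring atoms are sp² and supply a p orbital to the ring (every atom in a ring double bond is sp² and brings one electron to the p orbital; the carbanion's lone pair occupies the p orbital); the conjugation is uninterrupted.
Counting π electrons: 5 × 2 = 10 from the double-bond units + 2 from the CH(-) atom = 12.
12 is a 4n count (n = 3), so the planar conjugated ring is antiaromatic.

Antiaromatic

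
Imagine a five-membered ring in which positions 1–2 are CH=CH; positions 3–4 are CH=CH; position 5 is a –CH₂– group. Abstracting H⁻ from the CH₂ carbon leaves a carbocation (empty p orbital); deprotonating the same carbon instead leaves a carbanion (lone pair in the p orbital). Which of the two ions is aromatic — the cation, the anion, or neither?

In both ions every ring atom is sp² and contributes a p orbital, so both rings are fully conjugated.
Cation: 2 × 2 + 0 = 4 π electrons → 4(1), antiaromatic.
Anion: 2 × 2 + 2 = 6 π electrons → 4(1)+2, aromatic.

The anion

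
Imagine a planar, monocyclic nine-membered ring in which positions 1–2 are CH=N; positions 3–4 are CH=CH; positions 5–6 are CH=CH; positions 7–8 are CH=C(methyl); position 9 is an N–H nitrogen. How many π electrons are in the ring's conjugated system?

10

All ring atoms are sp² and supply a p orbital to the ring (every atom in a ring double bond is sp² and brings one electron to the p orbital; each =N– nitrogen is pyridine-type (lone pair in the sp² plane, one electron in the p orbital); the pyrrole-type nitrogen donates its lone pair from the p orbital); the conjugation is uninterrupted.
Tallying contributions gives 4 × 2 = 8 from the double-bond units + 2 from the NH atom = 10.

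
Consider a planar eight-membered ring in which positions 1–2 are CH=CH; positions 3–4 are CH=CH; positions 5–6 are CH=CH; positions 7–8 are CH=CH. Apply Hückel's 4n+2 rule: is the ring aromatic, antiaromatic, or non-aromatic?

Antiaromatic

Check conjugation: each doubly-bonded ring atom is sp² with one p-orbital electron — every position has a p orbital, so the cyclic π system is continuous.
Tallying contributions gives 4 × 2 = 8 from the 4 double-bond units.
8 is a 4n count (n = 2), so the planar conjugated ring is antiaromatic.
This is cyclooctatetraene.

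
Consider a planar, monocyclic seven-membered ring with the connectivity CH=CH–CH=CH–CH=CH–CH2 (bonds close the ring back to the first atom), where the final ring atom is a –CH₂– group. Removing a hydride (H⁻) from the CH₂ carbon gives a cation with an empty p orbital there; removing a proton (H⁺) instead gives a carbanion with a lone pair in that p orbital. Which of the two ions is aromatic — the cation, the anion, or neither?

The cation

In either ion the ring is fully conjugated: every atom, including the new sp² carbon, supplies a p orbital.
Cation: 3 × 2 + 0 = 6 π electrons → 4(1)+2, aromatic.
Anion: 3 × 2 + 2 = 8 π electrons → 4(2), antiaromatic.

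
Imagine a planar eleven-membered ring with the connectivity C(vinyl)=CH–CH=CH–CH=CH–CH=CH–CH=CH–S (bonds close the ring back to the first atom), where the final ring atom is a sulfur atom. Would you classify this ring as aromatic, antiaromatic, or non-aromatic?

Antiaromatic

The p orbitals form a continuous loop: every atom in a ring double bond is sp² and brings one electron to the p orbital; the sulfur donates one lone pair from its p orbital. The ring is fully conjugated.
π-electron count: 5 × 2 = 10 from the double-bond units + 2 from the S atom = 12.
A 4n π count (12, n = 3) in a planar conjugated ring means antiaromatic.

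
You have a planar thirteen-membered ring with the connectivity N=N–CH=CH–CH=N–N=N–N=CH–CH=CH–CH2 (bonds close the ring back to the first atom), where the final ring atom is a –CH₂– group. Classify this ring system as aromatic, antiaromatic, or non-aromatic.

The CH2 carbon is saturated: the tetrahedral CH₂ carbon is sp³ and has no p orbital in the ring π system. Conjugation is not continuous around the ring.
Broken conjugation rules out both aromaticity and antiaromaticity.

Non-aromatic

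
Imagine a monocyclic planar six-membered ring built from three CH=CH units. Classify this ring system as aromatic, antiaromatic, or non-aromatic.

Every ring atom contributes a p orbital perpendicular to the ring (each doubly-bonded ring atom is sp² with one p-orbital electron), so the π system is cyclic and fully conjugated.
Counting π electrons: 3 × 2 = 6 from the 3 double-bond units.
That gives a 4n+2 count (6, n = 1).
(This ring is benzene.)

Aromatic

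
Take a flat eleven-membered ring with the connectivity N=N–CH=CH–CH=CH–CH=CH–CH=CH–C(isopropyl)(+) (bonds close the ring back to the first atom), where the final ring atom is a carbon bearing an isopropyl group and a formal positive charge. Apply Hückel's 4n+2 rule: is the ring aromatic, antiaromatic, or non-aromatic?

The p orbitals form a continuous loop: the double-bond atoms are sp², each contributing one p electron; each =N– nitrogen is pyridine-type (lone pair in the sp² plane, one electron in the p orbital); the carbocation has an empty p orbital. The ring is fully conjugated.
Tallying contributions gives 5 × 2 = 10 from the double-bond units + 0 from the C(isopropyl)(+) atom = 10.
That gives a 4n+2 count (10, n = 2).

Aromatic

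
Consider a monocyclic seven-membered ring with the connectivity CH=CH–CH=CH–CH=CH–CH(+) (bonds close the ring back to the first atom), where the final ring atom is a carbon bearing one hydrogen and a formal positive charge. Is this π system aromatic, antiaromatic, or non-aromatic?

Aromatic

All ring atoms are sp² and supply a p orbital to the ring (each doubly-bonded ring atom is sp² with one p-orbital electron; the carbocation has an empty p orbital); the conjugation is uninterrupted.
Adding the contributions, 3 × 2 = 6 from the double-bond units + 0 from the CH(+) atom = 6.
That gives a 4n+2 count (6, n = 1).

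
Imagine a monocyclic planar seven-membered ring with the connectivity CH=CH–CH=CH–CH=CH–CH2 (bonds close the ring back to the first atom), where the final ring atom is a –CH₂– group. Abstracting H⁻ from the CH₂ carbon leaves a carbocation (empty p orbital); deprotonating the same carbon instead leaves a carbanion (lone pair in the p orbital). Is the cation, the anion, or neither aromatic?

The cation

Once that carbon is sp², every ring atom has a p orbital and both ions are fully conjugated.
Cation: 3 × 2 + 0 = 6 π electrons → 4(1)+2, aromatic.
Anion: 3 × 2 + 2 = 8 π electrons → 4(2), antiaromatic.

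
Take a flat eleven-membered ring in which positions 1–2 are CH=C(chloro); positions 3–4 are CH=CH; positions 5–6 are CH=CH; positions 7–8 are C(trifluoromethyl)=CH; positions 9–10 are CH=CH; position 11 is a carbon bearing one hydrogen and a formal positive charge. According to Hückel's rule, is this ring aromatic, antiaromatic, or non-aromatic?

Aromatic

Every ring atom contributes a p orbital perpendicular to the ring (the double-bond atoms are sp², each contributing one p electron; the carbocation has an empty p orbital), so the π system is cyclic and fully conjugated.
π-electron count: 5 × 2 = 10 from the double-bond units + 0 from the CH(+) atom = 10.
That gives a 4n+2 count (10, n = 2).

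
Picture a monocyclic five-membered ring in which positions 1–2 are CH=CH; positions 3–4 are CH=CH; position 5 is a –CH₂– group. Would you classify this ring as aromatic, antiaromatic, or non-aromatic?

The CH2 position has four σ bonds — the tetrahedral CH₂ carbon is sp³ and has no p orbital in the ring π system — so the cyclic conjugation is interrupted.
Without a continuous loop of overlapping p orbitals the Hückel electron count never comes into play.

Non-aromatic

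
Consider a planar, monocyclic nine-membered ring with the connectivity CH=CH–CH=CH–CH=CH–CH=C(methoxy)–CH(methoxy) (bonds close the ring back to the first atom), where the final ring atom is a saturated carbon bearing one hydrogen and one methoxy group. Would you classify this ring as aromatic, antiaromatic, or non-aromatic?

Non-aromatic

Because that saturated carbon is sp³ and has no p orbital in the ring π system at the CH(methoxy) position, the π system cannot extend all the way around the ring.
Without a continuous loop of overlapping p orbitals the Hückel electron count never comes into play.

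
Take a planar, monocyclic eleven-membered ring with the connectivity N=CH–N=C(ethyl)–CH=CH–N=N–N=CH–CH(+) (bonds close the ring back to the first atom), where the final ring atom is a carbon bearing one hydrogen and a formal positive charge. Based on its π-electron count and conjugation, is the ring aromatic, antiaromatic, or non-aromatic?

Aromatic

All ring atoms are sp² and supply a p orbital to the ring (each doubly-bonded ring atom is sp² with one p-orbital electron; each =N– nitrogen is pyridine-type (lone pair in the sp² plane, one electron in the p orbital); the carbocation has an empty p orbital); the conjugation is uninterrupted.
Counting π electrons: 5 × 2 = 10 from the double-bond units + 0 from the CH(+) atom = 10.
With 10 π electrons (n = 2), the Hückel 4n+2 condition holds.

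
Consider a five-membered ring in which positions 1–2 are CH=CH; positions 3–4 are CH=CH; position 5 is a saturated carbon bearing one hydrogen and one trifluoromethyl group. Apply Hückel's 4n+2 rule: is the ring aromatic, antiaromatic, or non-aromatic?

Non-aromatic

Because that saturated carbon is sp³ and has no p orbital in the ring π system at the CH(trifluoromethyl) position, the π system cannot extend all the way around the ring.
Broken conjugation rules out both aromaticity and antiaromaticity.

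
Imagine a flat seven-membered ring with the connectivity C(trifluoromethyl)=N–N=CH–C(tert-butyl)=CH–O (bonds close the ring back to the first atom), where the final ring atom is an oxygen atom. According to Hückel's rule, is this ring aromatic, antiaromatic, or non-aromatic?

Every ring atom contributes a p orbital perpendicular to the ring (every atom in a ring double bond is sp² and brings one electron to the p orbital; the doubly-bonded nitrogens are pyridine-type — their lone pairs lie in the ring plane, leaving one electron in the p orbital; the oxygen donates one lone pair from its p orbital), so the π system is cyclic and fully conjugated.
π-electron count: 3 × 2 = 6 from the double-bond units + 2 from the O atom = 8.
A 4n π count (8, n = 2) in a planar conjugated ring means antiaromatic.

Antiaromatic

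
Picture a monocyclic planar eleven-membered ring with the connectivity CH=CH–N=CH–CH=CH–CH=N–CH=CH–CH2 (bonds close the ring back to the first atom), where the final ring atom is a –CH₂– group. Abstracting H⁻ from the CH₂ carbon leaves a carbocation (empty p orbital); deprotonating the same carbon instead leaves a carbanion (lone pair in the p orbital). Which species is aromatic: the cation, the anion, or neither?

The cation

In either ion the ring is fully conjugated: every atom, including the new sp² carbon, supplies a p orbital.
Cation: 5 × 2 + 0 = 10 π electrons → 4(2)+2, aromatic.
Anion: 5 × 2 + 2 = 12 π electrons → 4(3), antiaromatic.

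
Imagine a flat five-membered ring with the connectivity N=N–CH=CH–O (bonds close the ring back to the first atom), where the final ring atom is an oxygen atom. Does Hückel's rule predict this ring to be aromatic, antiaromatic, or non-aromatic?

Check conjugation: every atom in a ring double bond is sp² and brings one electron to the p orbital; each =N– nitrogen is pyridine-type (lone pair in the sp² plane, one electron in the p orbital); the oxygen donates one lone pair from its p orbital — every position has a p orbital, so the cyclic π system is continuous.
Tallying contributions gives 2 × 2 = 4 from the double-bond units + 2 from the O atom = 6.
6 = 4(1) + 2, which satisfies Hückel's 4n+2 rule.

Aromatic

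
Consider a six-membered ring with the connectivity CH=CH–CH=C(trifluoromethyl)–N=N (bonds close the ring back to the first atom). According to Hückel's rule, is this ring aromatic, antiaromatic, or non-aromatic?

All ring atoms are sp² and supply a p orbital to the ring (each doubly-bonded ring atom is sp² with one p-orbital electron; each sp² =N– keeps its lone pair in-plane and puts one electron into the π system); the conjugation is uninterrupted.
π-electron count: 3 × 2 = 6 from the 3 double-bond units.
Since 6 = 4·1 + 2, the ring meets the 4n+2 criterion.

Aromatic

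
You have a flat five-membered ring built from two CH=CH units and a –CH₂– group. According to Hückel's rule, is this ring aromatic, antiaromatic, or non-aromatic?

Non-aromatic

Because the tetrahedral CH₂ carbon is sp³ and has no p orbital in the ring π system at the CH2 position, the π system cannot extend all the way around the ring.
Hückel's rule only applies to fully conjugated rings, so this one is simply non-aromatic.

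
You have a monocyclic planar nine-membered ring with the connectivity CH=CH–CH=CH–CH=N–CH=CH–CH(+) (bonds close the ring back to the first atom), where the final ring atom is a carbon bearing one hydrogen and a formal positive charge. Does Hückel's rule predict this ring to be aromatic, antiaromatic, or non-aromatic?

Every ring atom contributes a p orbital perpendicular to the ring (the double-bond atoms are sp², each contributing one p electron; each sp² =N– keeps its lone pair in-plane and puts one electron into the π system; the carbocation has an empty p orbital), so the π system is cyclic and fully conjugated.
Tallying contributions gives 4 × 2 = 8 from the double-bond units + 0 from the CH(+) atom = 8.
8 is a 4n count (n = 2), so the planar conjugated ring is antiaromatic.

Antiaromatic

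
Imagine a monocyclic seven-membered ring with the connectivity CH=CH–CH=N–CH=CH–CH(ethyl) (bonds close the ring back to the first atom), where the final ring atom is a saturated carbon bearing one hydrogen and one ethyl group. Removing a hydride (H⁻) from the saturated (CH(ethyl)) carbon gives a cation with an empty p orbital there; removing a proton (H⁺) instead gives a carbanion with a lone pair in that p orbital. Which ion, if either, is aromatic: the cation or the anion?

The cation

Once that carbon is sp², every ring atom has a p orbital and both ions are fully conjugated.
Cation: 3 × 2 + 0 = 6 π electrons → 4(1)+2, aromatic.
Anion: 3 × 2 + 2 = 8 π electrons → 4(2), antiaromatic.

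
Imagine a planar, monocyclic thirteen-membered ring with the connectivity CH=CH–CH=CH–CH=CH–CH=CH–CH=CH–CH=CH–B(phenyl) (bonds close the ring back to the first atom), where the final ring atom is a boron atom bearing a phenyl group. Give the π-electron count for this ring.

12

Every ring atom contributes a p orbital perpendicular to the ring (the double-bond atoms are sp², each contributing one p electron; the boron has an empty p orbital), so the π system is cyclic and fully conjugated.
Tallying contributions gives 6 × 2 = 12 from the double-bond units + 0 from the B(phenyl) atom = 12.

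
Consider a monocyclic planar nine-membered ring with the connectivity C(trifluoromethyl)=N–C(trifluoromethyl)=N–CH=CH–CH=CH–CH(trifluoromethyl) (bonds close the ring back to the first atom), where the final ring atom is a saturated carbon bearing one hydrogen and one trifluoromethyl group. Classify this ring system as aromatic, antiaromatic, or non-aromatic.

Non-aromatic

Because that saturated carbon is sp³ and has no p orbital in the ring π system at the CH(trifluoromethyl) position, the π system cannot extend all the way around the ring.
Broken conjugation rules out both aromaticity and antiaromaticity.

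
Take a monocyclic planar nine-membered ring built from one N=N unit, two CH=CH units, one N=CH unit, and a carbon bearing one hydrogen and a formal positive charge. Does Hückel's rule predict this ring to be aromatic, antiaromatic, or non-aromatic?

The p orbitals form a continuous loop: every atom in a ring double bond is sp² and brings one electron to the p orbital; each =N– nitrogen is pyridine-type (lone pair in the sp² plane, one electron in the p orbital); the carbocation has an empty p orbital. The ring is fully conjugated.
Adding the contributions, 4 × 2 = 8 from the double-bond units + 0 from the CH(+) atom = 8.
A 4n π count (8, n = 2) in a planar conjugated ring means antiaromatic.

Antiaromatic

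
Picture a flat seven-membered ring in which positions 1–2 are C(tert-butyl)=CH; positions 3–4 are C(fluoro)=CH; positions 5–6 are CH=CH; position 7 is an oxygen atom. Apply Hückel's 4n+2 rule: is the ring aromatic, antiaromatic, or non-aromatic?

Every ring atom contributes a p orbital perpendicular to the ring (the double-bond atoms are sp², each contributing one p electron; the oxygen donates one lone pair from its p orbital), so the π system is cyclic and fully conjugated.
Counting π electrons: 3 × 2 = 6 from the double-bond units + 2 from the O atom = 8.
A 4n π count (8, n = 2) in a planar conjugated ring means antiaromatic.

Antiaromatic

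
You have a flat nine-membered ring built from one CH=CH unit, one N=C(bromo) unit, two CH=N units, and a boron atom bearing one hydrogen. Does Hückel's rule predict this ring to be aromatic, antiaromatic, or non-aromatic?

Every ring atom contributes a p orbital perpendicular to the ring (the double-bond atoms are sp², each contributing one p electron; each sp² =N– keeps its lone pair in-plane and puts one electron into the π system; the boron has an empty p orbital), so the π system is cyclic and fully conjugated.
Counting π electrons: 4 × 2 = 8 from the double-bond units + 0 from the BH atom = 8.
A 4n π count (8, n = 2) in a planar conjugated ring means antiaromatic.

Antiaromatic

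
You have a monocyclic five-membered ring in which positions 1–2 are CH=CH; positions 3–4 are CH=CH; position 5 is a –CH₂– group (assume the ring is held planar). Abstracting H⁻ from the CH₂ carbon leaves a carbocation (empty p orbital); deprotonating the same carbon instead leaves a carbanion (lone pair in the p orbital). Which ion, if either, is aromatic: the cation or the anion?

In both ions every ring atom is sp² and contributes a p orbital, so both rings are fully conjugated.
Cation: 2 × 2 + 0 = 4 π electrons → 4(1), antiaromatic.
Anion: 2 × 2 + 2 = 6 π electrons → 4(1)+2, aromatic.

The anion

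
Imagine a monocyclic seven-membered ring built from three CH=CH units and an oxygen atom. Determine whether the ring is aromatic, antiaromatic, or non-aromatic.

Antiaromatic

Every ring atom contributes a p orbital perpendicular to the ring (the double-bond atoms are sp², each contributing one p electron; the oxygen donates one lone pair from its p orbital), so the π system is cyclic and fully conjugated.
π-electron count: 3 × 2 = 6 from the double-bond units + 2 from the O atom = 8.
A 4n π count (8, n = 2) in a planar conjugated ring means antiaromatic.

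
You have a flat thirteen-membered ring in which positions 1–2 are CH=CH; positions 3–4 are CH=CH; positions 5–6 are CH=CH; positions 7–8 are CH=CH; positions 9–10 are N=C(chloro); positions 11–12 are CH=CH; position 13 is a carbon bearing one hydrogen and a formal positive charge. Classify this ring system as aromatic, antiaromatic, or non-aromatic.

Antiaromatic

Every ring atom contributes a p orbital perpendicular to the ring (every atom in a ring double bond is sp² and brings one electron to the p orbital; each sp² =N– keeps its lone pair in-plane and puts one electron into the π system; the carbocation has an empty p orbital), so the π system is cyclic and fully conjugated.
Adding the contributions, 6 × 2 = 12 from the double-bond units + 0 from the CH(+) atom = 12.
With 12 = 4·3 π electrons, Hückel's rule classifies the planar ring as antiaromatic.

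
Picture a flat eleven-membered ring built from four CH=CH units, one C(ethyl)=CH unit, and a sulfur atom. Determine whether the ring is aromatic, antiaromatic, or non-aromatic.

Antiaromatic

Check conjugation: each doubly-bonded ring atom is sp² with one p-orbital electron; the sulfur donates one lone pair from its p orbital — every position has a p orbital, so the cyclic π system is continuous.
Tallying contributions gives 5 × 2 = 10 from the double-bond units + 2 from the S atom = 12.
12 = 4(3); a planar, fully conjugated 4n system is antiaromatic.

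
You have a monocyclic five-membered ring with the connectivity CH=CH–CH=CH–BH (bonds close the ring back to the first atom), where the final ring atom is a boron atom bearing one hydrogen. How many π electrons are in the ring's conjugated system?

4

Check conjugation: every atom in a ring double bond is sp² and brings one electron to the p orbital; the boron has an empty p orbital — every position has a p orbital, so the cyclic π system is continuous.
π-electron count: 2 × 2 = 4 from the double-bond units + 0 from the BH atom = 4.
(This ring is borole.)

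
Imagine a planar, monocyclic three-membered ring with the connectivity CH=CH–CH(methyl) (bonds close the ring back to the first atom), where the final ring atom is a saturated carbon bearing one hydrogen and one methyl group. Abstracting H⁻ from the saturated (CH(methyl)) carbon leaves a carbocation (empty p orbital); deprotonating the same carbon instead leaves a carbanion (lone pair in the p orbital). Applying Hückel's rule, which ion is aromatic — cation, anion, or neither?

The cation

Once that carbon is sp², every ring atom has a p orbital and both ions are fully conjugated.
Cation: 1 × 2 + 0 = 2 π electrons → 4(0)+2, aromatic.
Anion: 1 × 2 + 2 = 4 π electrons → 4(1), antiaromatic.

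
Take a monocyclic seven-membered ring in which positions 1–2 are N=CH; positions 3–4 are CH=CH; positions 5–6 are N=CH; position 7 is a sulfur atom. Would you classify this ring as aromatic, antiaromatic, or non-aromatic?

Antiaromatic

Check conjugation: the double-bond atoms are sp², each contributing one p electron; the doubly-bonded nitrogens are pyridine-type — their lone pairs lie in the ring plane, leaving one electron in the p orbital; the sulfur donates one lone pair from its p orbital — every position has a p orbital, so the cyclic π system is continuous.
Adding the contributions, 3 × 2 = 6 from the double-bond units + 2 from the S atom = 8.
8 is a 4n count (n = 2), so the planar conjugated ring is antiaromatic.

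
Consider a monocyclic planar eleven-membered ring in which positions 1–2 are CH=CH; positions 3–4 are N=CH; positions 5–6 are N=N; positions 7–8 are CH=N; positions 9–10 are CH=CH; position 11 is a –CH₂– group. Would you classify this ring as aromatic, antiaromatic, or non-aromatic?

Non-aromatic

Because the tetrahedral CH₂ carbon is sp³ and has no p orbital in the ring π system at the CH2 position, the π system cannot extend all the way around the ring.
Broken conjugation rules out both aromaticity and antiaromaticity.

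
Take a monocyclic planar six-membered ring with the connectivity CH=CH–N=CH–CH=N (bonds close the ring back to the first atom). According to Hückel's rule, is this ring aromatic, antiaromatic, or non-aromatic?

Aromatic

The p orbitals form a continuous loop: each doubly-bonded ring atom is sp² with one p-orbital electron; the doubly-bonded nitrogens are pyridine-type — their lone pairs lie in the ring plane, leaving one electron in the p orbital. The ring is fully conjugated.
Counting π electrons: 3 × 2 = 6 from the 3 double-bond units.
That gives a 4n+2 count (6, n = 1).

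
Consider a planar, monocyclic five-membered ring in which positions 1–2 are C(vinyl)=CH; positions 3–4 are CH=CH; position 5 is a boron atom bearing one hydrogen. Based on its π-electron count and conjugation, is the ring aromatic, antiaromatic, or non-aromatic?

All ring atoms are sp² and supply a p orbital to the ring (the double-bond atoms are sp², each contributing one p electron; the boron has an empty p orbital); the conjugation is uninterrupted.
Adding the contributions, 2 × 2 = 4 from the double-bond units + 0 from the BH atom = 4.
With 4 = 4·1 π electrons, Hückel's rule classifies the planar ring as antiaromatic.

Antiaromatic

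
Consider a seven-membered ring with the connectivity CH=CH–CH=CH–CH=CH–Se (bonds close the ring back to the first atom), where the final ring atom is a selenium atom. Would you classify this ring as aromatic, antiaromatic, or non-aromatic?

Check conjugation: the double-bond atoms are sp², each contributing one p electron; the selenium donates one lone pair from its p orbital — every position has a p orbital, so the cyclic π system is continuous.
π-electron count: 3 × 2 = 6 from the double-bond units + 2 from the Se atom = 8.
8 = 4(2); a planar, fully conjugated 4n system is antiaromatic.

Antiaromatic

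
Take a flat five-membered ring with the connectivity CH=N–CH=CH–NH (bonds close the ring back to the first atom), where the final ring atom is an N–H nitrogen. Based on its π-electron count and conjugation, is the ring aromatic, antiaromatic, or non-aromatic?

Aromatic

The p orbitals form a continuous loop: the double-bond atoms are sp², each contributing one p electron; the doubly-bonded nitrogens are pyridine-type — their lone pairs lie in the ring plane, leaving one electron in the p orbital; the pyrrole-type nitrogen donates its lone pair from the p orbital. The ring is fully conjugated.
Tallying contributions gives 2 × 2 = 4 from the double-bond units + 2 from the NH atom = 6.
6 = 4(1) + 2, which satisfies Hückel's 4n+2 rule.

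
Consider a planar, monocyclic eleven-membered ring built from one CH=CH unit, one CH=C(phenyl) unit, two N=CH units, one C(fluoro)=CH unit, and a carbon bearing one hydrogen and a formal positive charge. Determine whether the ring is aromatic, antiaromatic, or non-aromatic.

Aromatic

Check conjugation: the double-bond atoms are sp², each contributing one p electron; each sp² =N– keeps its lone pair in-plane and puts one electron into the π system; the carbocation has an empty p orbital — every position has a p orbital, so the cyclic π system is continuous.
Tallying contributions gives 5 × 2 = 10 from the double-bond units + 0 from the CH(+) atom = 10.
With 10 π electrons (n = 2), the Hückel 4n+2 condition holds.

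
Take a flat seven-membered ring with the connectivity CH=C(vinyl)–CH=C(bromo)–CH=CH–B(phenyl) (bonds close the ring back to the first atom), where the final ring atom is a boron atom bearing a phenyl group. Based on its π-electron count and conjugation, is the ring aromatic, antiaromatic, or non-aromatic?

Every ring atom contributes a p orbital perpendicular to the ring (every atom in a ring double bond is sp² and brings one electron to the p orbital; the boron has an empty p orbital), so the π system is cyclic and fully conjugated.
Tallying contributions gives 3 × 2 = 6 from the double-bond units + 0 from the B(phenyl) atom = 6.
6 = 4(1) + 2, which satisfies Hückel's 4n+2 rule.

Aromatic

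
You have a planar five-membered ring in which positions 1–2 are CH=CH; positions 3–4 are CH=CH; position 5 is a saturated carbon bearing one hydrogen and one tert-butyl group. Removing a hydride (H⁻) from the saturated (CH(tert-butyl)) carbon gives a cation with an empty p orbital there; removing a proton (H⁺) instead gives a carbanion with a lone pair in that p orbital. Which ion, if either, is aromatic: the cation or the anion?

In either ion the ring is fully conjugated: every atom, including the new sp² carbon, supplies a p orbital.
Cation: 2 × 2 + 0 = 4 π electrons → 4(1), antiaromatic.
Anion: 2 × 2 + 2 = 6 π electrons → 4(1)+2, aromatic.

The anion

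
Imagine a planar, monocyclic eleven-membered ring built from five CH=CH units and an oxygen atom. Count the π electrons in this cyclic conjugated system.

The p orbitals form a continuous loop: each doubly-bonded ring atom is sp² with one p-orbital electron; the oxygen donates one lone pair from its p orbital. The ring is fully conjugated.
Tallying contributions gives 5 × 2 = 10 from the double-bond units + 2 from the O atom = 12.

12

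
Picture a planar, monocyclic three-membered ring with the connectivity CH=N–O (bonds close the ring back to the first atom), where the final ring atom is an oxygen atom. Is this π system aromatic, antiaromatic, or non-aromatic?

Every ring atom contributes a p orbital perpendicular to the ring (the double-bond atoms are sp², each contributing one p electron; each sp² =N– keeps its lone pair in-plane and puts one electron into the π system; the oxygen donates one lone pair from its p orbital), so the π system is cyclic and fully conjugated.
Tallying contributions gives 1 × 2 = 2 from the double-bond unit + 2 from the O atom = 4.
A 4n π count (4, n = 1) in a planar conjugated ring means antiaromatic.

Antiaromatic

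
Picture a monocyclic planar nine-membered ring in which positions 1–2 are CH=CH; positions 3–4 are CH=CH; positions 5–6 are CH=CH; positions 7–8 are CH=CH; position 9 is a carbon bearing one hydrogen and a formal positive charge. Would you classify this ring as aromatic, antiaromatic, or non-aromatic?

All ring atoms are sp² and supply a p orbital to the ring (every atom in a ring double bond is sp² and brings one electron to the p orbital; the carbocation has an empty p orbital); the conjugation is uninterrupted.
Counting π electrons: 4 × 2 = 8 from the double-bond units + 0 from the CH(+) atom = 8.
A 4n π count (8, n = 2) in a planar conjugated ring means antiaromatic.

Antiaromatic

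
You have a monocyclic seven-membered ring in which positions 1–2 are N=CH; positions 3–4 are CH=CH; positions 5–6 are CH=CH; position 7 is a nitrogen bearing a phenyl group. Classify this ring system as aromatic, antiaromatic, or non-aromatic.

The p orbitals form a continuous loop: the double-bond atoms are sp², each contributing one p electron; each sp² =N– keeps its lone pair in-plane and puts one electron into the π system; the pyrrole-type nitrogen donates its lone pair from the p orbital. The ring is fully conjugated.
π-electron count: 3 × 2 = 6 from the double-bond units + 2 from the N(phenyl) atom = 8.
8 is a 4n count (n = 2), so the planar conjugated ring is antiaromatic.

Antiaromatic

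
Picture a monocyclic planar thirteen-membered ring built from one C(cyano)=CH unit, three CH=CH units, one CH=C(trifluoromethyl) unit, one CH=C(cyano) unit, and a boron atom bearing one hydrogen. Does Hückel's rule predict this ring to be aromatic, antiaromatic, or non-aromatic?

Antiaromatic

The p orbitals form a continuous loop: every atom in a ring double bond is sp² and brings one electron to the p orbital; the boron has an empty p orbital. The ring is fully conjugated.
Adding the contributions, 6 × 2 = 12 from the double-bond units + 0 from the BH atom = 12.
12 is a 4n count (n = 3), so the planar conjugated ring is antiaromatic.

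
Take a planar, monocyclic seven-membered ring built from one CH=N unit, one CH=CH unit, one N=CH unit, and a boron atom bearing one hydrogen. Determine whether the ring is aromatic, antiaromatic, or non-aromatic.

Aromatic

Check conjugation: every atom in a ring double bond is sp² and brings one electron to the p orbital; the doubly-bonded nitrogens are pyridine-type — their lone pairs lie in the ring plane, leaving one electron in the p orbital; the boron has an empty p orbital — every position has a p orbital, so the cyclic π system is continuous.
Tallying contributions gives 3 × 2 = 6 from the double-bond units + 0 from the BH atom = 6.
With 6 π electrons (n = 1), the Hückel 4n+2 condition holds.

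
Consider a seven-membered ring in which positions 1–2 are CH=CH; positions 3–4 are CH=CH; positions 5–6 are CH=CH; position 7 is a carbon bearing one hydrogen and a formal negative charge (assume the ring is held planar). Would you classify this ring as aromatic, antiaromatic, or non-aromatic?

Antiaromatic

Every ring atom contributes a p orbital perpendicular to the ring (every atom in a ring double bond is sp² and brings one electron to the p orbital; the carbanion's lone pair occupies the p orbital), so the π system is cyclic and fully conjugated.
Tallying contributions gives 3 × 2 = 6 from the double-bond units + 2 from the CH(-) atom = 8.
8 = 4(2); a planar, fully conjugated 4n system is antiaromatic.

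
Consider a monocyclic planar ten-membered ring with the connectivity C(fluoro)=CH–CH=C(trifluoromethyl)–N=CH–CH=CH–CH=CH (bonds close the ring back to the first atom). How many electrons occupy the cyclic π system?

10

The p orbitals form a continuous loop: every atom in a ring double bond is sp² and brings one electron to the p orbital; the doubly-bonded nitrogens are pyridine-type — their lone pairs lie in the ring plane, leaving one electron in the p orbital. The ring is fully conjugated.
Adding the contributions, 5 × 2 = 10 from the 5 double-bond units.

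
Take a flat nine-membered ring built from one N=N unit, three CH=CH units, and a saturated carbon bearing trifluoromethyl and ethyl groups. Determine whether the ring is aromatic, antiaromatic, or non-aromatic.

Because that saturated carbon is sp³ and has no p orbital in the ring π system at the C(trifluoromethyl)(ethyl) position, the π system cannot extend all the way around the ring.
Broken conjugation rules out both aromaticity and antiaromaticity.

Non-aromatic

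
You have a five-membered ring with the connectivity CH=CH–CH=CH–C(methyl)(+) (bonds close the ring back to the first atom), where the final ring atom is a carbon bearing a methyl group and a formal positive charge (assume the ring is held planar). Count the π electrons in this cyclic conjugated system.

4

Every ring atom contributes a p orbital perpendicular to the ring (the double-bond atoms are sp², each contributing one p electron; the carbocation has an empty p orbital), so the π system is cyclic and fully conjugated.
Counting π electrons: 2 × 2 = 4 from the double-bond units + 0 from the C(methyl)(+) atom = 4.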